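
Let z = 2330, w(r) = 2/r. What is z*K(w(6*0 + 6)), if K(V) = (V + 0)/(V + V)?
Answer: 1165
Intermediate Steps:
K(V) = ½ (K(V) = V/((2*V)) = V*(1/(2*V)) = ½)
z*K(w(6*0 + 6)) = 2330*(½) = 1165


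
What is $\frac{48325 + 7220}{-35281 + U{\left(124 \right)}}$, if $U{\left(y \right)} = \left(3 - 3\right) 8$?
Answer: $- \frac{55545}{35281} \approx -1.5744$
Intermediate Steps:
$U{\left(y \right)} = 0$ ($U{\left(y \right)} = 0 \cdot 8 = 0$)
$\frac{48325 + 7220}{-35281 + U{\left(124 \right)}} = \frac{48325 + 7220}{-35281 + 0} = \frac{55545}{-35281} = 55545 \left(- \frac{1}{35281}\right) = - \frac{55545}{35281}$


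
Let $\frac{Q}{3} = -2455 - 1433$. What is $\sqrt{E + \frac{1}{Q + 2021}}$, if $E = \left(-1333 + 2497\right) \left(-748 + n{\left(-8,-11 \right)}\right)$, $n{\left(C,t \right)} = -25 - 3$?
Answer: $\frac{i \sqrt{83992215143179}}{9643} \approx 950.4 i$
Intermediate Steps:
$Q = -11664$ ($Q = 3 \left(-2455 - 1433\right) = 3 \left(-3888\right) = -11664$)
$n{\left(C,t \right)} = -28$
$E = -903264$ ($E = \left(-1333 + 2497\right) \left(-748 - 28\right) = 1164 \left(-776\right) = -903264$)
$\sqrt{E + \frac{1}{Q + 2021}} = \sqrt{-903264 + \frac{1}{-11664 + 2021}} = \sqrt{-903264 + \frac{1}{-9643}} = \sqrt{-903264 - \frac{1}{9643}} = \sqrt{- \frac{8710174753}{9643}} = \frac{i \sqrt{83992215143179}}{9643}$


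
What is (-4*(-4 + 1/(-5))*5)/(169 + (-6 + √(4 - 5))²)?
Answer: 119/290 + 7*I/290 ≈ 0.41034 + 0.024138*I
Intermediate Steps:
(-4*(-4 + 1/(-5))*5)/(169 + (-6 + √(4 - 5))²) = (-4*(-4 - ⅕)*5)/(169 + (-6 + √(-1))²) = (-4*(-21/5)*5)/(169 + (-6 + I)²) = ((84/5)*5)/(169 + (-6 + I)²) = 84/(169 + (-6 + I)²)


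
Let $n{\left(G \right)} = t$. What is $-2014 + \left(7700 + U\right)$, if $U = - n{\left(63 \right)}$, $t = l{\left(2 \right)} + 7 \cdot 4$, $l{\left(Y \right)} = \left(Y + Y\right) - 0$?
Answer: $5654$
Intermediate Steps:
$l{\left(Y \right)} = 2 Y$ ($l{\left(Y \right)} = 2 Y + 0 = 2 Y$)
$t = 32$ ($t = 2 \cdot 2 + 7 \cdot 4 = 4 + 28 = 32$)
$n{\left(G \right)} = 32$
$U = -32$ ($U = \left(-1\right) 32 = -32$)
$-2014 + \left(7700 + U\right) = -2014 + \left(7700 - 32\right) = -2014 + 7668 = 5654$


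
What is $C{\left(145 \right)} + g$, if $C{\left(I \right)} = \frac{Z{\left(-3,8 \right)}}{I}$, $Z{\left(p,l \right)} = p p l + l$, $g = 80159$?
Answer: $\frac{2324627}{29} \approx 80160.0$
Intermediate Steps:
$Z{\left(p,l \right)} = l + l p^{2}$ ($Z{\left(p,l \right)} = p^{2} l + l = l p^{2} + l = l + l p^{2}$)
$C{\left(I \right)} = \frac{80}{I}$ ($C{\left(I \right)} = \frac{8 \left(1 + \left(-3\right)^{2}\right)}{I} = \frac{8 \left(1 + 9\right)}{I} = \frac{8 \cdot 10}{I} = \frac{80}{I}$)
$C{\left(145 \right)} + g = \frac{80}{145} + 80159 = 80 \cdot \frac{1}{145} + 80159 = \frac{16}{29} + 80159 = \frac{2324627}{29}$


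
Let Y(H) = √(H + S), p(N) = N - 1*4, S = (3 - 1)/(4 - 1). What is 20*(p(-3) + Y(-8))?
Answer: -140 + 20*I*√66/3 ≈ -140.0 + 54.16*I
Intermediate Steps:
S = ⅔ (S = 2/3 = 2*(⅓) = ⅔ ≈ 0.66667)
p(N) = -4 + N (p(N) = N - 4 = -4 + N)
Y(H) = √(⅔ + H) (Y(H) = √(H + ⅔) = √(⅔ + H))
20*(p(-3) + Y(-8)) = 20*((-4 - 3) + √(6 + 9*(-8))/3) = 20*(-7 + √(6 - 72)/3) = 20*(-7 + √(-66)/3) = 20*(-7 + (I*√66)/3) = 20*(-7 + I*√66/3) = -140 + 20*I*√66/3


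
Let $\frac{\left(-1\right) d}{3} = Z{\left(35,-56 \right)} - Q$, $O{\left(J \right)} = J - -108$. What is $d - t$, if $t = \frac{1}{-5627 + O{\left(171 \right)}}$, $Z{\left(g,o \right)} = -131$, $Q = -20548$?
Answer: $- \frac{327570347}{5348} \approx -61251.0$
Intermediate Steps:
$O{\left(J \right)} = 108 + J$ ($O{\left(J \right)} = J + 108 = 108 + J$)
$t = - \frac{1}{5348}$ ($t = \frac{1}{-5627 + \left(108 + 171\right)} = \frac{1}{-5627 + 279} = \frac{1}{-5348} = - \frac{1}{5348} \approx -0.00018699$)
$d = -61251$ ($d = - 3 \left(-131 - -20548\right) = - 3 \left(-131 + 20548\right) = \left(-3\right) 20417 = -61251$)
$d - t = -61251 - - \frac{1}{5348} = -61251 + \frac{1}{5348} = - \frac{327570347}{5348}$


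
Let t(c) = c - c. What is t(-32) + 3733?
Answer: 3733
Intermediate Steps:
t(c) = 0
t(-32) + 3733 = 0 + 3733 = 3733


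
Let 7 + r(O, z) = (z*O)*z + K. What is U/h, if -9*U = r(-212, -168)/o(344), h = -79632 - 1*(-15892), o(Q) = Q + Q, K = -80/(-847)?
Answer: -1013604037/66858466752 ≈ -0.015160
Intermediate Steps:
K = 80/847 (K = -80*(-1/847) = 80/847 ≈ 0.094451)
o(Q) = 2*Q
h = -63740 (h = -79632 + 15892 = -63740)
r(O, z) = -5849/847 + O*z² (r(O, z) = -7 + ((z*O)*z + 80/847) = -7 + ((O*z)*z + 80/847) = -7 + (O*z² + 80/847) = -7 + (80/847 + O*z²) = -5849/847 + O*z²)
U = 5068020185/5244624 (U = -(-5849/847 - 212*(-168)²)/(9*(2*344)) = -(-5849/847 - 212*28224)/(9*688) = -(-5849/847 - 5983488)/(9*688) = -(-5068020185)/(7623*688) = -⅑*(-5068020185/582736) = 5068020185/5244624 ≈ 966.33)
U/h = (5068020185/5244624)/(-63740) = (5068020185/5244624)*(-1/63740) = -1013604037/66858466752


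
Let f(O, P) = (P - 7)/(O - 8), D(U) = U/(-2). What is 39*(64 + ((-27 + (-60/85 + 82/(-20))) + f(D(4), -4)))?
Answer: 22074/17 ≈ 1298.5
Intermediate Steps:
D(U) = -U/2 (D(U) = U*(-1/2) = -U/2)
f(O, P) = (-7 + P)/(-8 + O)
39*(64 + ((-27 + (-60/85 + 82/(-20))) + f(D(4), -4))) = 39*(64 + ((-27 + (-60/85 + 82/(-20))) + (-7 - 4)/(-8 - 1/2*4))) = 39*(64 + ((-27 + (-60*1/85 + 82*(-1/20))) - 11/(-8 - 2))) = 39*(64 + ((-27 + (-12/17 - 41/10)) - 11/(-10))) = 39*(64 + ((-27 - 817/170) - 1/10*(-11))) = 39*(64 + (-5407/170 + 11/10)) = 39*(64 - 522/17) = 39*(566/17) = 22074/17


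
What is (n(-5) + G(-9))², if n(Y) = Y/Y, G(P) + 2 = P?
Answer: 100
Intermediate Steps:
G(P) = -2 + P
n(Y) = 1
(n(-5) + G(-9))² = (1 + (-2 - 9))² = (1 - 11)² = (-10)² = 100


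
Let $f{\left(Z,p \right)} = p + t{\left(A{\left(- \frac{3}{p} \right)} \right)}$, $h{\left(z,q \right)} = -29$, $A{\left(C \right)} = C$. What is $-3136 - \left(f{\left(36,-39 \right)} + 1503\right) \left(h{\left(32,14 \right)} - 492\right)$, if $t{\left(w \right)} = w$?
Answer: $\frac{9875425}{13} \approx 7.5965 \cdot 10^{5}$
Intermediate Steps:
$f{\left(Z,p \right)} = p - \frac{3}{p}$
$-3136 - \left(f{\left(36,-39 \right)} + 1503\right) \left(h{\left(32,14 \right)} - 492\right) = -3136 - \left(\left(-39 - \frac{3}{-39}\right) + 1503\right) \left(-29 - 492\right) = -3136 - \left(\left(-39 - - \frac{1}{13}\right) + 1503\right) \left(-521\right) = -3136 - \left(\left(-39 + \frac{1}{13}\right) + 1503\right) \left(-521\right) = -3136 - \left(- \frac{506}{13} + 1503\right) \left(-521\right) = -3136 - \frac{19033}{13} \left(-521\right) = -3136 - - \frac{9916193}{13} = -3136 + \frac{9916193}{13} = \frac{9875425}{13}$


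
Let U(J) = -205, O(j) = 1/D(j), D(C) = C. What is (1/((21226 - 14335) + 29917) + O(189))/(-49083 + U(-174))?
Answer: -36997/342882421056 ≈ -1.0790e-7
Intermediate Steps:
O(j) = 1/j
(1/((21226 - 14335) + 29917) + O(189))/(-49083 + U(-174)) = (1/((21226 - 14335) + 29917) + 1/189)/(-49083 - 205) = (1/(6891 + 29917) + 1/189)/(-49288) = (1/36808 + 1/189)*(-1/49288) = (36997/6956712)*(-1/49288) = -36997/342882421056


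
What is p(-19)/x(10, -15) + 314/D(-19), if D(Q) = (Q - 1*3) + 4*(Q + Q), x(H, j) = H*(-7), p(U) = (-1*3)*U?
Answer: -15949/6090 ≈ -2.6189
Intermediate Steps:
p(U) = -3*U
x(H, j) = -7*H
D(Q) = -3 + 9*Q (D(Q) = (Q - 3) + 4*(2*Q) = (-3 + Q) + 8*Q = -3 + 9*Q)
p(-19)/x(10, -15) + 314/D(-19) = (-3*(-19))/((-7*10)) + 314/(-3 + 9*(-19)) = 57/(-70) + 314/(-3 - 171) = 57*(-1/70) + 314/(-174) = -57/70 + 314*(-1/174) = -57/70 - 157/87 = -15949/6090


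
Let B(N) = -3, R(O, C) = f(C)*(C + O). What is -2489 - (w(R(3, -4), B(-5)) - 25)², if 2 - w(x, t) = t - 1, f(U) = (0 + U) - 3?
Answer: -2850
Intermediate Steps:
f(U) = -3 + U (f(U) = U - 3 = -3 + U)
R(O, C) = (-3 + C)*(C + O)
w(x, t) = 3 - t (w(x, t) = 2 - (t - 1) = 2 - (-1 + t) = 2 + (1 - t) = 3 - t)
-2489 - (w(R(3, -4), B(-5)) - 25)² = -2489 - ((3 - 1*(-3)) - 25)² = -2489 - ((3 + 3) - 25)² = -2489 - (6 - 25)² = -2489 - 1*(-19)² = -2489 - 1*361 = -2489 - 361 = -2850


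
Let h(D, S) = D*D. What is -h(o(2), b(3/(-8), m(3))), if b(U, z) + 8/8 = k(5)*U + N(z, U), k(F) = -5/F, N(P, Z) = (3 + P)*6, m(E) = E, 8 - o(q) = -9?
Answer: -289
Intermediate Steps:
o(q) = 17 (o(q) = 8 - 1*(-9) = 8 + 9 = 17)
N(P, Z) = 18 + 6*P
b(U, z) = 17 - U + 6*z (b(U, z) = -1 + ((-5/5)*U + (18 + 6*z)) = -1 + ((-5*⅕)*U + (18 + 6*z)) = -1 + (-U + (18 + 6*z)) = -1 + (18 - U + 6*z) = 17 - U + 6*z)
h(D, S) = D²
-h(o(2), b(3/(-8), m(3))) = -1*17² = -1*289 = -289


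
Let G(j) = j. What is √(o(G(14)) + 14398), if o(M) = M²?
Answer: √14594 ≈ 120.81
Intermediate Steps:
√(o(G(14)) + 14398) = √(14² + 14398) = √(196 + 14398) = √14594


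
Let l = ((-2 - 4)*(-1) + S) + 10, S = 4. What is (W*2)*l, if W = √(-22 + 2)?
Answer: 80*I*√5 ≈ 178.89*I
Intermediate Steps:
W = 2*I*√5 (W = √(-20) = 2*I*√5 ≈ 4.4721*I)
l = 20 (l = ((-2 - 4)*(-1) + 4) + 10 = (-6*(-1) + 4) + 10 = (6 + 4) + 10 = 10 + 10 = 20)
(W*2)*l = ((2*I*√5)*2)*20 = (4*I*√5)*20 = 80*I*√5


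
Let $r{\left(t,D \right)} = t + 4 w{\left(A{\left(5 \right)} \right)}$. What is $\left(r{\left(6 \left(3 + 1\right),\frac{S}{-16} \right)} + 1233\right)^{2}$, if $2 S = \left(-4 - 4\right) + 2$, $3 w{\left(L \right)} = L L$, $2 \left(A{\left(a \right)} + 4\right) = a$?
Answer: $1587600$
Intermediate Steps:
$A{\left(a \right)} = -4 + \frac{a}{2}$
$w{\left(L \right)} = \frac{L^{2}}{3}$ ($w{\left(L \right)} = \frac{L L}{3} = \frac{L^{2}}{3}$)
$S = -3$ ($S = \frac{\left(-4 - 4\right) + 2}{2} = \frac{-8 + 2}{2} = \frac{1}{2} \left(-6\right) = -3$)
$r{\left(t,D \right)} = 3 + t$ ($r{\left(t,D \right)} = t + 4 \frac{\left(-4 + \frac{1}{2} \cdot 5\right)^{2}}{3} = t + 4 \frac{\left(-4 + \frac{5}{2}\right)^{2}}{3} = t + 4 \frac{\left(- \frac{3}{2}\right)^{2}}{3} = t + 4 \cdot \frac{1}{3} \cdot \frac{9}{4} = t + 4 \cdot \frac{3}{4} = t + 3 = 3 + t$)
$\left(r{\left(6 \left(3 + 1\right),\frac{S}{-16} \right)} + 1233\right)^{2} = \left(\left(3 + 6 \left(3 + 1\right)\right) + 1233\right)^{2} = \left(\left(3 + 6 \cdot 4\right) + 1233\right)^{2} = \left(\left(3 + 24\right) + 1233\right)^{2} = \left(27 + 1233\right)^{2} = 1260^{2} = 1587600$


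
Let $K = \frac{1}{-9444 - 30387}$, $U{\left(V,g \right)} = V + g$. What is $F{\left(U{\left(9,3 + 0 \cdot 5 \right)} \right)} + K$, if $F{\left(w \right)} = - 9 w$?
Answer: $- \frac{4301749}{39831} \approx -108.0$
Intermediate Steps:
$K = - \frac{1}{39831}$ ($K = \frac{1}{-39831} = - \frac{1}{39831} \approx -2.5106 \cdot 10^{-5}$)
$F{\left(U{\left(9,3 + 0 \cdot 5 \right)} \right)} + K = - 9 \left(9 + \left(3 + 0 \cdot 5\right)\right) - \frac{1}{39831} = - 9 \left(9 + \left(3 + 0\right)\right) - \frac{1}{39831} = - 9 \left(9 + 3\right) - \frac{1}{39831} = \left(-9\right) 12 - \frac{1}{39831} = -108 - \frac{1}{39831} = - \frac{4301749}{39831}$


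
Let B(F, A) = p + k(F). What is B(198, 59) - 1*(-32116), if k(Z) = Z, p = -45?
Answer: 32269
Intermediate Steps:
B(F, A) = -45 + F
B(198, 59) - 1*(-32116) = (-45 + 198) - 1*(-32116) = 153 + 32116 = 32269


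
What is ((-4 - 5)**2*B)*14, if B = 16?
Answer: 18144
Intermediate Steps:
((-4 - 5)**2*B)*14 = ((-4 - 5)**2*16)*14 = ((-9)**2*16)*14 = (81*16)*14 = 1296*14 = 18144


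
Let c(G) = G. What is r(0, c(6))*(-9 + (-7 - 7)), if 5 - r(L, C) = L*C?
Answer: -115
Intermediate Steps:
r(L, C) = 5 - C*L (r(L, C) = 5 - L*C = 5 - C*L)
r(0, c(6))*(-9 + (-7 - 7)) = (5 - 1*6*0)*(-9 + (-7 - 7)) = (5 + 0)*(-9 - 14) = 5*(-23) = -115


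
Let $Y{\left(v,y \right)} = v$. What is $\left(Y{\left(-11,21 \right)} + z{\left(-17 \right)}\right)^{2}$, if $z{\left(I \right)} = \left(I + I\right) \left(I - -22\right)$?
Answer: $32761$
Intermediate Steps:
$z{\left(I \right)} = 2 I \left(22 + I\right)$ ($z{\left(I \right)} = 2 I \left(I + 22\right) = 2 I \left(22 + I\right)$)
$\left(Y{\left(-11,21 \right)} + z{\left(-17 \right)}\right)^{2} = \left(-11 + 2 \left(-17\right) \left(22 - 17\right)\right)^{2} = \left(-11 + 2 \left(-17\right) 5\right)^{2} = \left(-11 - 170\right)^{2} = \left(-181\right)^{2} = 32761$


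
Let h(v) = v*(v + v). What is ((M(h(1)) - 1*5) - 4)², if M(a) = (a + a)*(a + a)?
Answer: 49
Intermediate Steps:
h(v) = 2*v² (h(v) = v*(2*v) = 2*v²)
M(a) = 4*a² (M(a) = (2*a)*(2*a) = 4*a²)
((M(h(1)) - 1*5) - 4)² = ((4*(2*1²)² - 1*5) - 4)² = ((4*(2*1)² - 5) - 4)² = ((4*2² - 5) - 4)² = ((4*4 - 5) - 4)² = ((16 - 5) - 4)² = (11 - 4)² = 7² = 49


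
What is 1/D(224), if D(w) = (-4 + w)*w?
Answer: 1/49280 ≈ 2.0292e-5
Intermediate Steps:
D(w) = w*(-4 + w)
1/D(224) = 1/(224*(-4 + 224)) = 1/(224*220) = 1/49280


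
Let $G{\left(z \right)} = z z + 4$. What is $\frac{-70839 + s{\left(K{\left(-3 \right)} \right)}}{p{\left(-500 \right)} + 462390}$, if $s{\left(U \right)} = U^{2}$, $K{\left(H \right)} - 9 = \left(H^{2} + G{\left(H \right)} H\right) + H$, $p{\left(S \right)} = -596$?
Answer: $- \frac{70263}{461794} \approx -0.15215$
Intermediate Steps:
$G{\left(z \right)} = 4 + z^{2}$ ($G{\left(z \right)} = z^{2} + 4 = 4 + z^{2}$)
$K{\left(H \right)} = 9 + H + H^{2} + H \left(4 + H^{2}\right)$ ($K{\left(H \right)} = 9 + \left(\left(H^{2} + \left(4 + H^{2}\right) H\right) + H\right) = 9 + \left(\left(H^{2} + H \left(4 + H^{2}\right)\right) + H\right) = 9 + \left(H + H^{2} + H \left(4 + H^{2}\right)\right) = 9 + H + H^{2} + H \left(4 + H^{2}\right)$)
$\frac{-70839 + s{\left(K{\left(-3 \right)} \right)}}{p{\left(-500 \right)} + 462390} = \frac{-70839 + \left(9 + \left(-3\right)^{2} + \left(-3\right)^{3} + 5 \left(-3\right)\right)^{2}}{-596 + 462390} = \frac{-70839 + \left(9 + 9 - 27 - 15\right)^{2}}{461794} = \left(-70839 + \left(-24\right)^{2}\right) \frac{1}{461794} = \left(-70839 + 576\right) \frac{1}{461794} = \left(-70263\right) \frac{1}{461794} = - \frac{70263}{461794}$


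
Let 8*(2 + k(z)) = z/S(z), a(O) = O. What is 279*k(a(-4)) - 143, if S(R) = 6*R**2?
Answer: -44957/64 ≈ -702.45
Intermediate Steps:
k(z) = -2 + 1/(48*z) (k(z) = -2 + (z/((6*z**2)))/8 = -2 + (z*(1/(6*z**2)))/8 = -2 + (1/(6*z))/8 = -2 + 1/(48*z))
279*k(a(-4)) - 143 = 279*(-2 + (1/48)/(-4)) - 143 = 279*(-2 + (1/48)*(-1/4)) - 143 = 279*(-2 - 1/192) - 143 = 279*(-385/192) - 143 = -35805/64 - 143 = -44957/64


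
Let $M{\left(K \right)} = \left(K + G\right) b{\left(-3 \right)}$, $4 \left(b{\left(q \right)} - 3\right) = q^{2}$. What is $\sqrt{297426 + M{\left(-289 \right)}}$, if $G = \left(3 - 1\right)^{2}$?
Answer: $\frac{19 \sqrt{3279}}{2} \approx 543.99$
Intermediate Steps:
$G = 4$ ($G = 2^{2} = 4$)
$b{\left(q \right)} = 3 + \frac{q^{2}}{4}$
$M{\left(K \right)} = 21 + \frac{21 K}{4}$ ($M{\left(K \right)} = \left(K + 4\right) \left(3 + \frac{\left(-3\right)^{2}}{4}\right) = \left(4 + K\right) \left(3 + \frac{1}{4} \cdot 9\right) = \left(4 + K\right) \left(3 + \frac{9}{4}\right) = \left(4 + K\right) \frac{21}{4} = 21 + \frac{21 K}{4}$)
$\sqrt{297426 + M{\left(-289 \right)}} = \sqrt{297426 + \left(21 + \frac{21}{4} \left(-289\right)\right)} = \sqrt{297426 + \left(21 - \frac{6069}{4}\right)} = \sqrt{297426 - \frac{5985}{4}} = \sqrt{\frac{1183719}{4}} = \frac{19 \sqrt{3279}}{2}$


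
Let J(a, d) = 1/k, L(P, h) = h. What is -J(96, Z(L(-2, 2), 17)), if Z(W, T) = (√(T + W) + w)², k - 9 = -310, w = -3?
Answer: 1/301 ≈ 0.0033223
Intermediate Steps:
k = -301 (k = 9 - 310 = -301)
Z(W, T) = (-3 + √(T + W))² (Z(W, T) = (√(T + W) - 3)² = (-3 + √(T + W))²)
J(a, d) = -1/301 (J(a, d) = 1/(-301) = -1/301)
-J(96, Z(L(-2, 2), 17)) = -1*(-1/301) = 1/301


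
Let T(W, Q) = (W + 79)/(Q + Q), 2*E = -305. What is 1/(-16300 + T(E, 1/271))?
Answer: -4/105037 ≈ -3.8082e-5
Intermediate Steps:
E = -305/2 (E = (½)*(-305) = -305/2 ≈ -152.50)
T(W, Q) = (79 + W)/(2*Q) (T(W, Q) = (79 + W)/((2*Q)) = (79 + W)*(1/(2*Q)) = (79 + W)/(2*Q))
1/(-16300 + T(E, 1/271)) = 1/(-16300 + (79 - 305/2)/(2*(1/271))) = 1/(-16300 + (½)*(-147/2)/(1/271)) = 1/(-16300 + (½)*271*(-147/2)) = 1/(-16300 - 39837/4) = 1/(-105037/4) = -4/105037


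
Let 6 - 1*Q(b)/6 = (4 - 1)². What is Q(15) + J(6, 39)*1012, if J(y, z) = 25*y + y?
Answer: 157854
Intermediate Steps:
J(y, z) = 26*y
Q(b) = -18 (Q(b) = 36 - 6*(4 - 1)² = 36 - 6*3² = 36 - 6*9 = 36 - 54 = -18)
Q(15) + J(6, 39)*1012 = -18 + (26*6)*1012 = -18 + 156*1012 = -18 + 157872 = 157854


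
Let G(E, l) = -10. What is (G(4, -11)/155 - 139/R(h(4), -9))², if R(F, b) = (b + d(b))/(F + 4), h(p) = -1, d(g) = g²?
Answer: 18983449/553536 ≈ 34.295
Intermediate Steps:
R(F, b) = (b + b²)/(4 + F) (R(F, b) = (b + b²)/(F + 4) = (b + b²)/(4 + F))
(G(4, -11)/155 - 139/R(h(4), -9))² = (-10/155 - 139*(-(4 - 1)/(9*(1 - 9))))² = (-10*1/155 - 139/((-9*(-8)/3)))² = (-2/31 - 139/((-9*⅓*(-8))))² = (-2/31 - 139/24)² = (-4357/744)² = 18983449/553536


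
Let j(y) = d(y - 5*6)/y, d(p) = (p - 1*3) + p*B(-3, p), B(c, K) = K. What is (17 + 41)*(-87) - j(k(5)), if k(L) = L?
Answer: -25827/5 ≈ -5165.4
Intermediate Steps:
d(p) = -3 + p + p² (d(p) = (p - 1*3) + p*p = (p - 3) + p² = (-3 + p) + p² = -3 + p + p²)
j(y) = (-33 + y + (-30 + y)²)/y (j(y) = (-3 + (y - 5*6) + (y - 5*6)²)/y = (-3 + (y - 30) + (y - 30)²)/y = (-3 + (-30 + y) + (-30 + y)²)/y = (-33 + y + (-30 + y)²)/y)
(17 + 41)*(-87) - j(k(5)) = (17 + 41)*(-87) - (-33 + 5 + (-30 + 5)²)/5 = 58*(-87) - (-33 + 5 + (-25)²)/5 = -5046 - (-33 + 5 + 625)/5 = -5046 - 597/5 = -25827/5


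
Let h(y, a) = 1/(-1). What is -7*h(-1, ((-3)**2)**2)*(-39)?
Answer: -273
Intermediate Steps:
h(y, a) = -1 (h(y, a) = 1*(-1) = -1)
-7*h(-1, ((-3)**2)**2)*(-39) = -7*(-1)*(-39) = 7*(-39) = -273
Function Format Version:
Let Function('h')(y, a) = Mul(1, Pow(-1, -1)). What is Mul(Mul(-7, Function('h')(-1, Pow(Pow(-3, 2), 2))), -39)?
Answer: -273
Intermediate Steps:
Function('h')(y, a) = -1 (Function('h')(y, a) = Mul(1, -1) = -1)
Mul(Mul(-7, Function('h')(-1, Pow(Pow(-3, 2), 2))), -39) = Mul(Mul(-7, -1), -39) = Mul(7, -39) = -273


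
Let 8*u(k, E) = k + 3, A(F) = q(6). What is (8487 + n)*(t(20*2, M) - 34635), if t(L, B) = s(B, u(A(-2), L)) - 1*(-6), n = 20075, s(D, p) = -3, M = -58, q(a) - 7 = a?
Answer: -989159184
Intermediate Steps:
q(a) = 7 + a
A(F) = 13 (A(F) = 7 + 6 = 13)
u(k, E) = 3/8 + k/8 (u(k, E) = (k + 3)/8 = (3 + k)/8 = 3/8 + k/8)
t(L, B) = 3 (t(L, B) = -3 - 1*(-6) = -3 + 6 = 3)
(8487 + n)*(t(20*2, M) - 34635) = (8487 + 20075)*(3 - 34635) = 28562*(-34632) = -989159184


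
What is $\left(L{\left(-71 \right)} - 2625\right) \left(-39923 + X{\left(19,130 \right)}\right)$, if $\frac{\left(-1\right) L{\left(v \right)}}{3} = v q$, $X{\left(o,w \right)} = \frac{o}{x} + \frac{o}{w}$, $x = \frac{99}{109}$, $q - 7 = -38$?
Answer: $\frac{789821288662}{2145} \approx 3.6822 \cdot 10^{8}$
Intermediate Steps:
$q = -31$ ($q = 7 - 38 = -31$)
$x = \frac{99}{109}$ ($x = 99 \cdot \frac{1}{109} = \frac{99}{109} \approx 0.90826$)
$X{\left(o,w \right)} = \frac{109 o}{99} + \frac{o}{w}$ ($X{\left(o,w \right)} = \frac{o}{\frac{99}{109}} + \frac{o}{w} = o \frac{109}{99} + \frac{o}{w} = \frac{109 o}{99} + \frac{o}{w}$)
$L{\left(v \right)} = 93 v$ ($L{\left(v \right)} = - 3 v \left(-31\right) = - 3 \left(- 31 v\right) = 93 v$)
$\left(L{\left(-71 \right)} - 2625\right) \left(-39923 + X{\left(19,130 \right)}\right) = \left(93 \left(-71\right) - 2625\right) \left(-39923 + \left(\frac{109}{99} \cdot 19 + \frac{19}{130}\right)\right) = \left(-6603 - 2625\right) \left(-39923 + \left(\frac{2071}{99} + 19 \cdot \frac{1}{130}\right)\right) = - 9228 \left(-39923 + \left(\frac{2071}{99} + \frac{19}{130}\right)\right) = - 9228 \left(-39923 + \frac{271111}{12870}\right) = \left(-9228\right) \left(- \frac{513537899}{12870}\right) = \frac{789821288662}{2145}$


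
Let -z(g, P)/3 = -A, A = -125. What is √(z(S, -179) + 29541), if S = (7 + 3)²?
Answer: √29166 ≈ 170.78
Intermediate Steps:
S = 100 (S = 10² = 100)
z(g, P) = -375 (z(g, P) = -(-3)*(-125) = -3*125 = -375)
√(z(S, -179) + 29541) = √(-375 + 29541) = √29166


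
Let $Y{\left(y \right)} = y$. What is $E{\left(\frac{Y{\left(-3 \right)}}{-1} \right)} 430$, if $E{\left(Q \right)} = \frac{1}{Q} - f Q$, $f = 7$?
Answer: $- \frac{26660}{3} \approx -8886.7$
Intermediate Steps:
$E{\left(Q \right)} = \frac{1}{Q} - 7 Q$
$E{\left(\frac{Y{\left(-3 \right)}}{-1} \right)} 430 = \left(\frac{1}{\left(-3\right) \frac{1}{-1}} - 7 \left(- \frac{3}{-1}\right)\right) 430 = \left(\frac{1}{\left(-3\right) \left(-1\right)} - 7 \left(\left(-3\right) \left(-1\right)\right)\right) 430 = \left(\frac{1}{3} - 21\right) 430 = \left(- \frac{62}{3}\right) 430 = - \frac{26660}{3}$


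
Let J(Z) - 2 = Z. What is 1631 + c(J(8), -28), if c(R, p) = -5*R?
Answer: 1581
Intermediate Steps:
J(Z) = 2 + Z
1631 + c(J(8), -28) = 1631 - 5*(2 + 8) = 1631 - 5*10 = 1631 - 50 = 1581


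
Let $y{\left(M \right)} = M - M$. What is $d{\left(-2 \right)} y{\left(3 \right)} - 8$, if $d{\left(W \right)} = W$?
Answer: $-8$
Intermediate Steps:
$y{\left(M \right)} = 0$
$d{\left(-2 \right)} y{\left(3 \right)} - 8 = \left(-2\right) 0 - 8 = 0 - 8 = -8$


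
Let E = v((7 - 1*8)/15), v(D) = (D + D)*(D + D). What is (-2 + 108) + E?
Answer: 23854/225 ≈ 106.02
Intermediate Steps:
v(D) = 4*D² (v(D) = (2*D)*(2*D) = 4*D²)
E = 4/225 (E = 4*((7 - 1*8)/15)² = 4*((7 - 8)*(1/15))² = 4*(-1*1/15)² = 4*(-1/15)² = 4*(1/225) = 4/225 ≈ 0.017778)
(-2 + 108) + E = (-2 + 108) + 4/225 = 106 + 4/225 = 23854/225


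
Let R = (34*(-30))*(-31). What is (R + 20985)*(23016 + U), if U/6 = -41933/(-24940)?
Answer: 3020950691199/2494 ≈ 1.2113e+9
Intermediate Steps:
R = 31620 (R = -1020*(-31) = 31620)
U = 125799/12470 (U = 6*(-41933/(-24940)) = 6*(-41933*(-1/24940)) = 6*(41933/24940) = 125799/12470 ≈ 10.088)
(R + 20985)*(23016 + U) = (31620 + 20985)*(23016 + 125799/12470) = 52605*(287135319/12470) = 3020950691199/2494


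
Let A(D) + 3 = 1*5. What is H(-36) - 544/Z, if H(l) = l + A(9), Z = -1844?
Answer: -15538/461 ≈ -33.705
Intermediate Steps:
A(D) = 2 (A(D) = -3 + 1*5 = -3 + 5 = 2)
H(l) = 2 + l (H(l) = l + 2 = 2 + l)
H(-36) - 544/Z = (2 - 36) - 544/(-1844) = -34 - 544*(-1)/1844 = -34 - 1*(-136/461) = -34 + 136/461 = -15538/461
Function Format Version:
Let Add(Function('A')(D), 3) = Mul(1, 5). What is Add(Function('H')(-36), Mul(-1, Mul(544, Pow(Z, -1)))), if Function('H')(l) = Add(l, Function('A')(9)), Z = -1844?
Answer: Rational(-15538, 461) ≈ -33.705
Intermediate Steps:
Function('A')(D) = 2 (Function('A')(D) = Add(-3, Mul(1, 5)) = Add(-3, 5) = 2)
Function('H')(l) = Add(2, l) (Function('H')(l) = Add(l, 2) = Add(2, l))
Add(Function('H')(-36), Mul(-1, Mul(544, Pow(Z, -1)))) = Add(Add(2, -36), Mul(-1, Mul(544, Pow(-1844, -1)))) = Add(-34, Mul(-1, Mul(544, Rational(-1, 1844)))) = Add(-34, Mul(-1, Rational(-136, 461))) = Add(-34, Rational(136, 461)) = Rational(-15538, 461)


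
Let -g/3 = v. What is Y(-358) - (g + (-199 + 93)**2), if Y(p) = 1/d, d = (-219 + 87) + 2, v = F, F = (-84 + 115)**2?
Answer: -1085891/130 ≈ -8353.0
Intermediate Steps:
F = 961 (F = 31**2 = 961)
v = 961
d = -130 (d = -132 + 2 = -130)
g = -2883 (g = -3*961 = -2883)
Y(p) = -1/130 (Y(p) = 1/(-130) = -1/130)
Y(-358) - (g + (-199 + 93)**2) = -1/130 - (-2883 + (-199 + 93)**2) = -1/130 - (-2883 + (-106)**2) = -1/130 - (-2883 + 11236) = -1/130 - 1*8353 = -1/130 - 8353 = -1085891/130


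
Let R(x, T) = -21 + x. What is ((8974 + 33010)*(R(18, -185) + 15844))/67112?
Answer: 83133568/8389 ≈ 9909.8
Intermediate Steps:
((8974 + 33010)*(R(18, -185) + 15844))/67112 = ((8974 + 33010)*((-21 + 18) + 15844))/67112 = (41984*(-3 + 15844))*(1/67112) = (41984*15841)*(1/67112) = 665068544*(1/67112) = 83133568/8389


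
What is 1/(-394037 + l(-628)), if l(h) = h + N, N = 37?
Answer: -1/394628 ≈ -2.5340e-6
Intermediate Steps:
l(h) = 37 + h (l(h) = h + 37 = 37 + h)
1/(-394037 + l(-628)) = 1/(-394037 + (37 - 628)) = 1/(-394037 - 591) = 1/(-394628) = -1/394628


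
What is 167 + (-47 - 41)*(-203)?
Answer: 18031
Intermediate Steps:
167 + (-47 - 41)*(-203) = 167 - 88*(-203) = 167 + 17864 = 18031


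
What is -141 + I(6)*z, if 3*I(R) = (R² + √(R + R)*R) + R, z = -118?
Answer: -1793 - 472*√3 ≈ -2610.5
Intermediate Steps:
I(R) = R/3 + R²/3 + √2*R^(3/2)/3 (I(R) = ((R² + √(R + R)*R) + R)/3 = ((R² + √(2*R)*R) + R)/3 = ((R² + (√2*√R)*R) + R)/3 = ((R² + √2*R^(3/2)) + R)/3 = (R + R² + √2*R^(3/2))/3 = R/3 + R²/3 + √2*R^(3/2)/3)
-141 + I(6)*z = -141 + ((⅓)*6 + (⅓)*6² + √2*6^(3/2)/3)*(-118) = -141 + (2 + (⅓)*36 + √2*(6*√6)/3)*(-118) = -141 + (2 + 12 + 4*√3)*(-118) = -141 + (14 + 4*√3)*(-118) = -141 + (-1652 - 472*√3) = -1793 - 472*√3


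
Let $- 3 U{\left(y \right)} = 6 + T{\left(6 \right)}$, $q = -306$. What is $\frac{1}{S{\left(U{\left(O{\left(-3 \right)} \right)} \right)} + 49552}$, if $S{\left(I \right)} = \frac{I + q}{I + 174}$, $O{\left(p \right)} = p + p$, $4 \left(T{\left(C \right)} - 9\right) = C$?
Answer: $\frac{337}{16698401} \approx 2.0182 \cdot 10^{-5}$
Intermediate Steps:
$T{\left(C \right)} = 9 + \frac{C}{4}$
$O{\left(p \right)} = 2 p$
$U{\left(y \right)} = - \frac{11}{2}$ ($U{\left(y \right)} = - \frac{6 + \left(9 + \frac{1}{4} \cdot 6\right)}{3} = - \frac{6 + \left(9 + \frac{3}{2}\right)}{3} = - \frac{6 + \frac{21}{2}}{3} = \left(- \frac{1}{3}\right) \frac{33}{2} = - \frac{11}{2}$)
$S{\left(I \right)} = \frac{-306 + I}{174 + I}$ ($S{\left(I \right)} = \frac{I - 306}{I + 174} = \frac{-306 + I}{174 + I}$)
$\frac{1}{S{\left(U{\left(O{\left(-3 \right)} \right)} \right)} + 49552} = \frac{1}{\frac{-306 - \frac{11}{2}}{174 - \frac{11}{2}} + 49552} = \frac{1}{\frac{1}{\frac{337}{2}} \left(- \frac{623}{2}\right) + 49552} = \frac{1}{\frac{2}{337} \left(- \frac{623}{2}\right) + 49552} = \frac{1}{- \frac{623}{337} + 49552} = \frac{1}{\frac{16698401}{337}} = \frac{337}{16698401}$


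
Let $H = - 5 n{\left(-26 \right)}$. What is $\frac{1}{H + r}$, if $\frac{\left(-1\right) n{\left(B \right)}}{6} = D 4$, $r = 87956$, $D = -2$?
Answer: $\frac{1}{87716} \approx 1.14 \cdot 10^{-5}$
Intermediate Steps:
$n{\left(B \right)} = 48$ ($n{\left(B \right)} = - 6 \left(\left(-2\right) 4\right) = \left(-6\right) \left(-8\right) = 48$)
$H = -240$ ($H = \left(-5\right) 48 = -240$)
$\frac{1}{H + r} = \frac{1}{-240 + 87956} = \frac{1}{87716}$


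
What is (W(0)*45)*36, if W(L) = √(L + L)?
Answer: 0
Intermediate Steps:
W(L) = √2*√L (W(L) = √(2*L) = √2*√L)
(W(0)*45)*36 = ((√2*√0)*45)*36 = ((√2*0)*45)*36 = (0*45)*36 = 0*36 = 0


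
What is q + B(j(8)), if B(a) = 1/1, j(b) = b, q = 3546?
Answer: 3547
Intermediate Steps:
B(a) = 1
q + B(j(8)) = 3546 + 1 = 3547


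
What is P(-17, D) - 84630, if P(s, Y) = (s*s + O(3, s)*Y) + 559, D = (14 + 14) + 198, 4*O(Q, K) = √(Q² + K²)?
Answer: -83782 + 113*√298/2 ≈ -82807.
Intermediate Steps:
O(Q, K) = √(K² + Q²)/4 (O(Q, K) = √(Q² + K²)/4 = √(K² + Q²)/4)
D = 226 (D = 28 + 198 = 226)
P(s, Y) = 559 + s² + Y*√(9 + s²)/4 (P(s, Y) = (s*s + (√(s² + 3²)/4)*Y) + 559 = (s² + (√(s² + 9)/4)*Y) + 559 = (s² + (√(9 + s²)/4)*Y) + 559 = (s² + Y*√(9 + s²)/4) + 559 = 559 + s² + Y*√(9 + s²)/4)
P(-17, D) - 84630 = (559 + (-17)² + (¼)*226*√(9 + (-17)²)) - 84630 = (559 + 289 + (¼)*226*√(9 + 289)) - 84630 = (559 + 289 + (¼)*226*√298) - 84630 = (559 + 289 + 113*√298/2) - 84630 = (848 + 113*√298/2) - 84630 = -83782 + 113*√298/2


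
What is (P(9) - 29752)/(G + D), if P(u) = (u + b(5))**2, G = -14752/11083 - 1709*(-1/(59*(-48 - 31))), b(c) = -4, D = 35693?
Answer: -170625921489/204859600460 ≈ -0.83289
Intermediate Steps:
G = -87699919/51657863 (G = -14752*1/11083 - 1709/((-59*(-79))) = -14752/11083 - 1709/4661 = -87699919/51657863 ≈ -1.6977)
P(u) = (-4 + u)**2 (P(u) = (u - 4)**2 = (-4 + u)**2)
(P(9) - 29752)/(G + D) = ((-4 + 9)**2 - 29752)/(-87699919/51657863 + 35693) = (5**2 - 29752)/(1843736404140/51657863) = (25 - 29752)*(51657863/1843736404140) = -29727*51657863/1843736404140 = -170625921489/204859600460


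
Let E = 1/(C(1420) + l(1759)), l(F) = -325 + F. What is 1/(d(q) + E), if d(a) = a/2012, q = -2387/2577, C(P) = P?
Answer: -7398886548/813787 ≈ -9091.9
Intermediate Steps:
q = -2387/2577 (q = -2387*1/2577 = -2387/2577 ≈ -0.92627)
E = 1/2854 (E = 1/(1420 + (-325 + 1759)) = 1/(1420 + 1434) = 1/2854 ≈ 0.00035039)
d(a) = a/2012 (d(a) = a*(1/2012) = a/2012)
1/(d(q) + E) = 1/((1/2012)*(-2387/2577) + 1/2854) = 1/(-2387/5184924 + 1/2854) = 1/(-813787/7398886548) = -7398886548/813787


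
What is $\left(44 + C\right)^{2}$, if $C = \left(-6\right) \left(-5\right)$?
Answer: $5476$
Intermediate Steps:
$C = 30$
$\left(44 + C\right)^{2} = \left(44 + 30\right)^{2} = 74^{2} = 5476$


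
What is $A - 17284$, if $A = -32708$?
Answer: $-49992$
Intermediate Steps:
$A - 17284 = -32708 - 17284 = -49992$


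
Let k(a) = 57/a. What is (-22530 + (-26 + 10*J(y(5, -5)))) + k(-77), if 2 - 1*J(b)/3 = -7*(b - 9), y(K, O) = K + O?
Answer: -1877779/77 ≈ -24387.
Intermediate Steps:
J(b) = -183 + 21*b (J(b) = 6 - (-21)*(b - 9) = 6 - (-21)*(-9 + b) = 6 - 3*(63 - 7*b) = 6 + (-189 + 21*b) = -183 + 21*b)
(-22530 + (-26 + 10*J(y(5, -5)))) + k(-77) = (-22530 + (-26 + 10*(-183 + 21*(5 - 5)))) + 57/(-77) = (-22530 + (-26 + 10*(-183 + 21*0))) + 57*(-1/77) = (-22530 + (-26 + 10*(-183 + 0))) - 57/77 = (-22530 + (-26 + 10*(-183))) - 57/77 = (-22530 + (-26 - 1830)) - 57/77 = (-22530 - 1856) - 57/77 = -24386 - 57/77 = -1877779/77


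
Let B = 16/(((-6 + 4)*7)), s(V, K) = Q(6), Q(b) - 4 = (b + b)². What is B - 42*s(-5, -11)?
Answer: -43520/7 ≈ -6217.1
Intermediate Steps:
Q(b) = 4 + 4*b² (Q(b) = 4 + (b + b)² = 4 + (2*b)² = 4 + 4*b²)
s(V, K) = 148 (s(V, K) = 4 + 4*6² = 4 + 4*36 = 4 + 144 = 148)
B = -8/7 (B = 16/((-2*7)) = 16/(-14) = 16*(-1/14) = -8/7 ≈ -1.1429)
B - 42*s(-5, -11) = -8/7 - 42*148 = -8/7 - 6216 = -43520/7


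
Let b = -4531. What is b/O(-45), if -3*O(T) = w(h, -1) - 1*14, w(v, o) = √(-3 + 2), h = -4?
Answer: -966 - 69*I ≈ -966.0 - 69.0*I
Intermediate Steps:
w(v, o) = I (w(v, o) = √(-1) = I)
O(T) = 14/3 - I/3 (O(T) = -(I - 1*14)/3 = -(I - 14)/3 = -(-14 + I)/3 = 14/3 - I/3)
b/O(-45) = -4531*9*(14/3 + I/3)/197 = -207*(14/3 + I/3)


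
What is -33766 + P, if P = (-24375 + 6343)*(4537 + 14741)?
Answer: -347654662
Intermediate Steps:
P = -347620896 (P = -18032*19278 = -347620896)
-33766 + P = -33766 - 347620896 = -347654662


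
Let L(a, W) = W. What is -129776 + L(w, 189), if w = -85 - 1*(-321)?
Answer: -129587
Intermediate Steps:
w = 236 (w = -85 + 321 = 236)
-129776 + L(w, 189) = -129776 + 189 = -129587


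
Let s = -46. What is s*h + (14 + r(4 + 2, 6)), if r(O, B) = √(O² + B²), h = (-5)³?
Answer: 5764 + 6*√2 ≈ 5772.5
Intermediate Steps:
h = -125
r(O, B) = √(B² + O²)
s*h + (14 + r(4 + 2, 6)) = -46*(-125) + (14 + √(6² + (4 + 2)²)) = 5750 + (14 + √(36 + 6²)) = 5750 + (14 + √(36 + 36)) = 5750 + (14 + √72) = 5750 + (14 + 6*√2) = 5764 + 6*√2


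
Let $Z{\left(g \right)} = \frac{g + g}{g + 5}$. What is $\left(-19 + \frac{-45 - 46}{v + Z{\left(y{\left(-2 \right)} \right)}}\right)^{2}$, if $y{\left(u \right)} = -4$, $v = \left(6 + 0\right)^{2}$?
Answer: $\frac{7921}{16} \approx 495.06$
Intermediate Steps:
$v = 36$ ($v = 6^{2} = 36$)
$Z{\left(g \right)} = \frac{2 g}{5 + g}$
$\left(-19 + \frac{-45 - 46}{v + Z{\left(y{\left(-2 \right)} \right)}}\right)^{2} = \left(-19 + \frac{-45 - 46}{36 + 2 \left(-4\right) \frac{1}{5 - 4}}\right)^{2} = \left(-19 - \frac{91}{36 + 2 \left(-4\right) 1^{-1}}\right)^{2} = \left(-19 - \frac{91}{36 + 2 \left(-4\right) 1}\right)^{2} = \left(-19 - \frac{91}{36 - 8}\right)^{2} = \left(-19 - \frac{91}{28}\right)^{2} = \left(-19 - \frac{13}{4}\right)^{2} = \left(- \frac{89}{4}\right)^{2} = \frac{7921}{16}$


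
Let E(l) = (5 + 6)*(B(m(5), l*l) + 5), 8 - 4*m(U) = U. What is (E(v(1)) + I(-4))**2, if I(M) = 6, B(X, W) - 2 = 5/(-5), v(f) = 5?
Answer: 5184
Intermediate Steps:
m(U) = 2 - U/4
B(X, W) = 1 (B(X, W) = 2 + 5/(-5) = 2 + 5*(-1/5) = 2 - 1 = 1)
E(l) = 66 (E(l) = (5 + 6)*(1 + 5) = 11*6 = 66)
(E(v(1)) + I(-4))**2 = (66 + 6)**2 = 72**2 = 5184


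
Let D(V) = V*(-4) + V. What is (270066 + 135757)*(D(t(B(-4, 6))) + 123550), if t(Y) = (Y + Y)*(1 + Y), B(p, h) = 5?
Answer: 50066383510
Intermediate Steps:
t(Y) = 2*Y*(1 + Y) (t(Y) = (2*Y)*(1 + Y) = 2*Y*(1 + Y))
D(V) = -3*V (D(V) = -4*V + V = -3*V)
(270066 + 135757)*(D(t(B(-4, 6))) + 123550) = (270066 + 135757)*(-6*5*(1 + 5) + 123550) = 405823*(-6*5*6 + 123550) = 405823*(-3*60 + 123550) = 405823*(-180 + 123550) = 405823*123370 = 50066383510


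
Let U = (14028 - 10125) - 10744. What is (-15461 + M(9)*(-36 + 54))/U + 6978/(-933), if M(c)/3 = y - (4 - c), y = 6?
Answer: -11288529/2127551 ≈ -5.3059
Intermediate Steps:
U = -6841 (U = 3903 - 10744 = -6841)
M(c) = 6 + 3*c (M(c) = 3*(6 - (4 - c)) = 3*(6 + (-4 + c)) = 3*(2 + c) = 6 + 3*c)
(-15461 + M(9)*(-36 + 54))/U + 6978/(-933) = (-15461 + (6 + 3*9)*(-36 + 54))/(-6841) + 6978/(-933) = (-15461 + (6 + 27)*18)*(-1/6841) + 6978*(-1/933) = (-15461 + 33*18)*(-1/6841) - 2326/311 = (-15461 + 594)*(-1/6841) - 2326/311 = -14867*(-1/6841) - 2326/311 = 14867/6841 - 2326/311 = -11288529/2127551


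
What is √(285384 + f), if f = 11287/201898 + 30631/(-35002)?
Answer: 30*√284322751553959239/29944211 ≈ 534.21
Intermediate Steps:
f = -1447317516/1766708449 (f = 11287*(1/201898) + 30631*(-1/35002) = 11287/201898 - 30631/35002 = -1447317516/1766708449 ≈ -0.81922)
√(285384 + f) = √(285384 - 1447317516/1766708449) = √(504188876691900/1766708449) = 30*√284322751553959239/29944211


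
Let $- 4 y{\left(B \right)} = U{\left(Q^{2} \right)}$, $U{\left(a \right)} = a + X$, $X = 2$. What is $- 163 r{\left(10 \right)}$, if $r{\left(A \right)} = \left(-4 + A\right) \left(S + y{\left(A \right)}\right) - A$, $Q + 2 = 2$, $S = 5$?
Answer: $-2771$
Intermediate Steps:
$Q = 0$ ($Q = -2 + 2 = 0$)
$U{\left(a \right)} = 2 + a$ ($U{\left(a \right)} = a + 2 = 2 + a$)
$y{\left(B \right)} = - \frac{1}{2}$ ($y{\left(B \right)} = - \frac{2 + 0^{2}}{4} = - \frac{2 + 0}{4} = \left(- \frac{1}{4}\right) 2 = - \frac{1}{2}$)
$r{\left(A \right)} = -18 + \frac{7 A}{2}$ ($r{\left(A \right)} = \left(-4 + A\right) \left(5 - \frac{1}{2}\right) - A = \left(-4 + A\right) \frac{9}{2} - A = \left(-18 + \frac{9 A}{2}\right) - A = -18 + \frac{7 A}{2}$)
$- 163 r{\left(10 \right)} = - 163 \left(-18 + \frac{7}{2} \cdot 10\right) = - 163 \left(-18 + 35\right) = \left(-163\right) 17 = -2771$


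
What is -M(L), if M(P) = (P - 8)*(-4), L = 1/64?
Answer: -511/16 ≈ -31.938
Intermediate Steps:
L = 1/64 ≈ 0.015625
M(P) = 32 - 4*P (M(P) = (-8 + P)*(-4) = 32 - 4*P)
-M(L) = -(32 - 4*1/64) = -(32 - 1/16) = -1*511/16 = -511/16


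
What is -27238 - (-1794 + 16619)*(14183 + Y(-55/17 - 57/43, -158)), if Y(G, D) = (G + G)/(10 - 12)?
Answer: -153771572253/731 ≈ -2.1036e+8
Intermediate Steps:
Y(G, D) = -G (Y(G, D) = (2*G)/(-2) = (2*G)*(-1/2) = -G)
-27238 - (-1794 + 16619)*(14183 + Y(-55/17 - 57/43, -158)) = -27238 - (-1794 + 16619)*(14183 - (-55/17 - 57/43)) = -27238 - 14825*(14183 - (-55*1/17 - 57*1/43)) = -27238 - 14825*(14183 - (-55/17 - 57/43)) = -27238 - 14825*(14183 - 1*(-3334/731)) = -27238 - 14825*(14183 + 3334/731) = -27238 - 14825*10371107/731 = -27238 - 1*153751661275/731 = -27238 - 153751661275/731 = -153771572253/731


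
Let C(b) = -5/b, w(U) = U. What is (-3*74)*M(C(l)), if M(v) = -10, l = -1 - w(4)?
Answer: 2220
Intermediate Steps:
l = -5 (l = -1 - 1*4 = -1 - 4 = -5)
(-3*74)*M(C(l)) = -3*74*(-10) = -222*(-10) = 2220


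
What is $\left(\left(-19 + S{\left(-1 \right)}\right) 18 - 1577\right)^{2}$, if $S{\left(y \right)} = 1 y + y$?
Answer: $3822025$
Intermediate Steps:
$S{\left(y \right)} = 2 y$ ($S{\left(y \right)} = y + y = 2 y$)
$\left(\left(-19 + S{\left(-1 \right)}\right) 18 - 1577\right)^{2} = \left(\left(-19 + 2 \left(-1\right)\right) 18 - 1577\right)^{2} = \left(\left(-19 - 2\right) 18 - 1577\right)^{2} = \left(\left(-21\right) 18 - 1577\right)^{2} = \left(-378 - 1577\right)^{2} = \left(-1955\right)^{2} = 3822025$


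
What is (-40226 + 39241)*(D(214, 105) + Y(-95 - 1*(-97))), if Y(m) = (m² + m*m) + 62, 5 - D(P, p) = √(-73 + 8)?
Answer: -73875 + 985*I*√65 ≈ -73875.0 + 7941.3*I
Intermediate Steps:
D(P, p) = 5 - I*√65 (D(P, p) = 5 - √(-73 + 8) = 5 - √(-65) = 5 - I*√65)
Y(m) = 62 + 2*m² (Y(m) = (m² + m²) + 62 = 2*m² + 62 = 62 + 2*m²)
(-40226 + 39241)*(D(214, 105) + Y(-95 - 1*(-97))) = (-40226 + 39241)*((5 - I*√65) + (62 + 2*(-95 - 1*(-97))²)) = -985*((5 - I*√65) + (62 + 2*(-95 + 97)²)) = -985*((5 - I*√65) + (62 + 2*2²)) = -985*((5 - I*√65) + (62 + 2*4)) = -985*((5 - I*√65) + (62 + 8)) = -985*((5 - I*√65) + 70) = -985*(75 - I*√65) = -73875 + 985*I*√65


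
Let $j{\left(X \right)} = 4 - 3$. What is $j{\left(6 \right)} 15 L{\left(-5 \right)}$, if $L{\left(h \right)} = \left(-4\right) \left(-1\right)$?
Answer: $60$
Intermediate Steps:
$L{\left(h \right)} = 4$
$j{\left(X \right)} = 1$
$j{\left(6 \right)} 15 L{\left(-5 \right)} = 1 \cdot 15 \cdot 4 = 15 \cdot 4 = 60$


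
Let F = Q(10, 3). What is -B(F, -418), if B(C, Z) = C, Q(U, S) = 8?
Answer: -8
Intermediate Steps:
F = 8
-B(F, -418) = -1*8 = -8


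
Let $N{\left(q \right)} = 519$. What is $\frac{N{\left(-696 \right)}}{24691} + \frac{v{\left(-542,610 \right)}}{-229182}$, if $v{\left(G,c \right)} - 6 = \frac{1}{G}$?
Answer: $\frac{64388167795}{3067033157004} \approx 0.020994$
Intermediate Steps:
$v{\left(G,c \right)} = 6 + \frac{1}{G}$
$\frac{N{\left(-696 \right)}}{24691} + \frac{v{\left(-542,610 \right)}}{-229182} = \frac{519}{24691} + \frac{6 + \frac{1}{-542}}{-229182} = 519 \cdot \frac{1}{24691} + \left(6 - \frac{1}{542}\right) \left(- \frac{1}{229182}\right) = \frac{519}{24691} + \frac{3251}{542} \left(- \frac{1}{229182}\right) = \frac{519}{24691} - \frac{3251}{124216644} = \frac{64388167795}{3067033157004}$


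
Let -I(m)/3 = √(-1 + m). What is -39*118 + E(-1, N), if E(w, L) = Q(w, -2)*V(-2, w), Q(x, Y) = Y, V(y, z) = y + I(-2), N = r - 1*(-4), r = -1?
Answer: -4598 + 6*I*√3 ≈ -4598.0 + 10.392*I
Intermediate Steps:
I(m) = -3*√(-1 + m)
N = 3 (N = -1 - 1*(-4) = -1 + 4 = 3)
V(y, z) = y - 3*I*√3 (V(y, z) = y - 3*√(-1 - 2) = y - 3*I*√3)
E(w, L) = 4 + 6*I*√3 (E(w, L) = -2*(-2 - 3*I*√3) = 4 + 6*I*√3)
-39*118 + E(-1, N) = -39*118 + (4 + 6*I*√3) = -4602 + (4 + 6*I*√3) = -4598 + 6*I*√3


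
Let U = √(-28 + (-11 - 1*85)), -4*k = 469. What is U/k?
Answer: -8*I*√31/469 ≈ -0.094972*I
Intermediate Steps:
k = -469/4 (k = -¼*469 = -469/4 ≈ -117.25)
U = 2*I*√31 (U = √(-28 + (-11 - 85)) = √(-28 - 96) = √(-124) = 2*I*√31 ≈ 11.136*I)
U/k = (2*I*√31)/(-469/4) = (2*I*√31)*(-4/469) = -8*I*√31/469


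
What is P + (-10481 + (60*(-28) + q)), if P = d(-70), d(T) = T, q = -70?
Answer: -12301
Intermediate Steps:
P = -70
P + (-10481 + (60*(-28) + q)) = -70 + (-10481 + (60*(-28) - 70)) = -70 + (-10481 + (-1680 - 70)) = -70 + (-10481 - 1750) = -70 - 12231 = -12301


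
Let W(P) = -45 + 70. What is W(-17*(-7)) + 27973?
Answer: 27998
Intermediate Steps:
W(P) = 25
W(-17*(-7)) + 27973 = 25 + 27973 = 27998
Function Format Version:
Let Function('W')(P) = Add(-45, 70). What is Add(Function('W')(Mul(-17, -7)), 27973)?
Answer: 27998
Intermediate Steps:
Function('W')(P) = 25
Add(Function('W')(Mul(-17, -7)), 27973) = Add(25, 27973) = 27998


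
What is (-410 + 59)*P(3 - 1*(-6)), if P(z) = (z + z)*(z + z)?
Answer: -113724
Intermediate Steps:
P(z) = 4*z**2 (P(z) = (2*z)*(2*z) = 4*z**2)
(-410 + 59)*P(3 - 1*(-6)) = (-410 + 59)*(4*(3 - 1*(-6))**2) = -1404*(3 + 6)**2 = -1404*9**2 = -1404*81 = -351*324 = -113724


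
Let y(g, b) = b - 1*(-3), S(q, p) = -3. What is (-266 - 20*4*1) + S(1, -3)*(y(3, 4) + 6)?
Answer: -385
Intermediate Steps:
y(g, b) = 3 + b (y(g, b) = b + 3 = 3 + b)
(-266 - 20*4*1) + S(1, -3)*(y(3, 4) + 6) = (-266 - 20*4*1) - 3*((3 + 4) + 6) = (-266 - 5*16*1) - 3*(7 + 6) = (-266 - 80*1) - 3*13 = (-266 - 80) - 39 = -346 - 39 = -385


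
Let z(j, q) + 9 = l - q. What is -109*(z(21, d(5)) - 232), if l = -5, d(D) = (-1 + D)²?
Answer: 28558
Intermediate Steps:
z(j, q) = -14 - q (z(j, q) = -9 + (-5 - q) = -14 - q)
-109*(z(21, d(5)) - 232) = -109*((-14 - (-1 + 5)²) - 232) = -109*((-14 - 1*4²) - 232) = -109*((-14 - 1*16) - 232) = -109*((-14 - 16) - 232) = -109*(-30 - 232) = -109*(-262) = 28558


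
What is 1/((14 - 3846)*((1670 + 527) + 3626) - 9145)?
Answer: -1/22322881 ≈ -4.4797e-8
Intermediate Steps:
1/((14 - 3846)*((1670 + 527) + 3626) - 9145) = 1/(-3832*(2197 + 3626) - 9145) = 1/(-3832*5823 - 9145) = 1/(-22313736 - 9145) = 1/(-22322881) = -1/22322881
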